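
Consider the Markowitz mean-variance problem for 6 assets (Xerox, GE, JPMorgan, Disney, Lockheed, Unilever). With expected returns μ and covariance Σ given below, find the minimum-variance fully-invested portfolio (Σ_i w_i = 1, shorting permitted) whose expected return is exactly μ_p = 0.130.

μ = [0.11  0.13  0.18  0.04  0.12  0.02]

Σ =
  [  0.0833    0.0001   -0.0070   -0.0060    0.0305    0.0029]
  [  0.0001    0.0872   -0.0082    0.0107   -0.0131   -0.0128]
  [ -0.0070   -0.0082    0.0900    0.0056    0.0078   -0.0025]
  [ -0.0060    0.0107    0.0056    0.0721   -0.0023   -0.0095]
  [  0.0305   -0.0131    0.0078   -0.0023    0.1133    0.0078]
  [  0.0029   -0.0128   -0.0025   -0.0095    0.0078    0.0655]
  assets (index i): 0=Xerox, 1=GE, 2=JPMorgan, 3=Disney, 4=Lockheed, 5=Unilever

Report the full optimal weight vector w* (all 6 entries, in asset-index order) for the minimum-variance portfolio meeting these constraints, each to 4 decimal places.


0.1773  0.2729  0.3268  0.0329  0.1107  0.0793

p=Σ⁻¹μ = [1.2269  1.8666  2.1984  0.3197  0.7546  0.6562]
q=Σ⁻¹𝟙 = [11.3689  14.5549  12.4855  14.4344  5.5383  19.5187]
a=μᵀp=0.889805  b=𝟙ᵀp=7.022452  c=𝟙ᵀq=77.900715  D=ac−b²=20.001603
λ₁=(c·0.130−b)/D = (77.900715·0.130−7.022452)/20.001603 = 0.155220
λ₂=(a−b·0.130)/D = (0.889805−7.022452·0.130)/20.001603 = -0.001156
w* = 0.155220·p + -0.001156·q:
  w_0 = 0.155220·1.2269 + -0.001156·11.3689 = 0.1773  (Xerox)
  w_1 = 0.155220·1.8666 + -0.001156·14.5549 = 0.2729  (GE)
  w_2 = 0.155220·2.1984 + -0.001156·12.4855 = 0.3268  (JPMorgan)
  w_3 = 0.155220·0.3197 + -0.001156·14.4344 = 0.0329  (Disney)
  w_4 = 0.155220·0.7546 + -0.001156·5.5383 = 0.1107  (Lockheed)
  w_5 = 0.155220·0.6562 + -0.001156·19.5187 = 0.0793  (Unilever)
Σw_i=1.0000  μᵀw=0.1300
σ²=wᵀΣw=λ₁·μ_p+λ₂ = 0.155220·0.130 + -0.001156 = 0.019023 ≈ 0.0190


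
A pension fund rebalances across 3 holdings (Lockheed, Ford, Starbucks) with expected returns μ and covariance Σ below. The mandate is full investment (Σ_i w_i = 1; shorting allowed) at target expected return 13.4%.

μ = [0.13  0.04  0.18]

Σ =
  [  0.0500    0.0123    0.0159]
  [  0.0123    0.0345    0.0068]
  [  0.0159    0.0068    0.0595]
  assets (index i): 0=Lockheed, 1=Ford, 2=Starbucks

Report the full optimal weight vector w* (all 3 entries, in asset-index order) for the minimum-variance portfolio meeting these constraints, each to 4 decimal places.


g=Σ⁻¹μ = [1.7853  0.0212  2.5457]
h=Σ⁻¹𝟙 = [10.7653  22.9181  11.3107]
a=μᵀg=0.691160  b=𝟙ᵀg=4.352148  c=𝟙ᵀh=44.994138  D=ac−b²=12.156945
λ₁=(c·0.134−b)/D = (44.994138·0.134−4.352148)/12.156945 = 0.137951
λ₂=(a−b·0.134)/D = (0.691160−4.352148·0.134)/12.156945 = 0.008882
w* = 0.137951·g + 0.008882·h:
  w_0 = 0.137951·1.7853 + 0.008882·10.7653 = 0.3419  (Lockheed)
  w_1 = 0.137951·0.0212 + 0.008882·22.9181 = 0.2065  (Ford)
  w_2 = 0.137951·2.5457 + 0.008882·11.3107 = 0.4516  (Starbucks)
Σw_i=1.0000  μᵀw=0.1340
σ²=wᵀΣw=λ₁·μ_p+λ₂ = 0.137951·0.134 + 0.008882 = 0.027367 ≈ 0.0274

0.3419  0.2065  0.4516


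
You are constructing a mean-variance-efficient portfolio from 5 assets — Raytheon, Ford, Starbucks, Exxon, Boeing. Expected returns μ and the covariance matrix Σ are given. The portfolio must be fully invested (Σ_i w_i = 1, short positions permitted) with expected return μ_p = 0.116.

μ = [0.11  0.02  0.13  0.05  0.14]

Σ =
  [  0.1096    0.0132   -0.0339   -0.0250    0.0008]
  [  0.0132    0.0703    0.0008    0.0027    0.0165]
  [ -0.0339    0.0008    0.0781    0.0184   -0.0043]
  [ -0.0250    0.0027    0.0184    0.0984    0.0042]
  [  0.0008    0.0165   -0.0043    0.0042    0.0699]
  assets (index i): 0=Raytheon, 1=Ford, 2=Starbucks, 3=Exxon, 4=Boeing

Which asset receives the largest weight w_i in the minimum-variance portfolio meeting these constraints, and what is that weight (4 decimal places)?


u=Σ⁻¹μ = [1.9547  -0.6605  2.5381  0.4516  2.2654]
v=Σ⁻¹𝟙 = [15.9810  7.6215  17.9886  10.1026  12.8238]
a=μᵀu=0.871496  b=𝟙ᵀu=6.549319  c=𝟙ᵀv=64.517493  D=ac−b²=13.333177
λ₁=(c·0.116−b)/D = (64.517493·0.116−6.549319)/13.333177 = 0.070104
λ₂=(a−b·0.116)/D = (0.871496−6.549319·0.116)/13.333177 = 0.008383
w* = 0.070104·u + 0.008383·v:
  w_0 = 0.070104·1.9547 + 0.008383·15.9810 = 0.2710  (Raytheon)
  w_1 = 0.070104·-0.6605 + 0.008383·7.6215 = 0.0176  (Ford)
  w_2 = 0.070104·2.5381 + 0.008383·17.9886 = 0.3287  (Starbucks)
  w_3 = 0.070104·0.4516 + 0.008383·10.1026 = 0.1164  (Exxon)
  w_4 = 0.070104·2.2654 + 0.008383·12.8238 = 0.2663  (Boeing)
Σw_i=1.0000  μᵀw=0.1160
σ²=wᵀΣw=λ₁·μ_p+λ₂ = 0.070104·0.116 + 0.008383 = 0.016515 ≈ 0.0165

Starbucks (0.3287)


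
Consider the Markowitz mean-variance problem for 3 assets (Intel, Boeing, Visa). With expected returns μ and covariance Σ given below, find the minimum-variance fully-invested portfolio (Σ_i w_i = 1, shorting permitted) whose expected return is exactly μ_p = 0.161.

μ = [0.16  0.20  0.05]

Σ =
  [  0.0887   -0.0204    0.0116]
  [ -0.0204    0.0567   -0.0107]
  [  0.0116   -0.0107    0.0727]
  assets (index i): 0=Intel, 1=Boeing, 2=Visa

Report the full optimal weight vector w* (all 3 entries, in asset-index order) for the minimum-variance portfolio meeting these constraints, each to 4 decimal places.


0.3039  0.5171  0.1790

p=Σ⁻¹μ = [2.7616  4.6980  0.9386]
q=Σ⁻¹𝟙 = [15.2706  25.9887  15.1436]
a=μᵀp=1.428391  b=𝟙ᵀp=8.398209  c=𝟙ᵀq=56.402863  D=ac−b²=10.035461
λ₁=(c·0.161−b)/D = (56.402863·0.161−8.398209)/10.035461 = 0.068024
λ₂=(a−b·0.161)/D = (1.428391−8.398209·0.161)/10.035461 = 0.007601
w* = 0.068024·p + 0.007601·q:
  w_0 = 0.068024·2.7616 + 0.007601·15.2706 = 0.3039  (Intel)
  w_1 = 0.068024·4.6980 + 0.007601·25.9887 = 0.5171  (Boeing)
  w_2 = 0.068024·0.9386 + 0.007601·15.1436 = 0.1790  (Visa)
Σw_i=1.0000  μᵀw=0.1610
σ²=wᵀΣw=λ₁·μ_p+λ₂ = 0.068024·0.161 + 0.007601 = 0.018553 ≈ 0.0186


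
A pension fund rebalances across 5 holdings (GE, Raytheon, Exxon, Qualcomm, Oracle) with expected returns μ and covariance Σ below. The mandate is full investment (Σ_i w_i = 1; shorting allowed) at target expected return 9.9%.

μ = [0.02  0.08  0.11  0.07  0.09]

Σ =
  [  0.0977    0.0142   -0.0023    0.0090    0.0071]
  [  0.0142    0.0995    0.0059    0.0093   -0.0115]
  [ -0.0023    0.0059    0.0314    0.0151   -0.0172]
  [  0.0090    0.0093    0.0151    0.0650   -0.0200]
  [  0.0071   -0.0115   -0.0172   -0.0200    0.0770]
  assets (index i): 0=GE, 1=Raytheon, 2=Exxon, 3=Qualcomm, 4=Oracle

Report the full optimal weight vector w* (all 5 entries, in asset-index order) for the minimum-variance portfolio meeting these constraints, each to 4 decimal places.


p=Σ⁻¹μ = [-0.0482  0.7687  4.3509  0.7154  2.4458]
q=Σ⁻¹𝟙 = [6.9544  8.5697  38.9151  11.9799  25.4300]
a=μᵀp=0.809335  b=𝟙ᵀp=8.232619  c=𝟙ᵀq=91.849102  D=ac−b²=6.560662
λ₁=(c·0.099−b)/D = (91.849102·0.099−8.232619)/6.560662 = 0.131152
λ₂=(a−b·0.099)/D = (0.809335−8.232619·0.099)/6.560662 = -0.000868
w* = 0.131152·p + -0.000868·q:
  w_0 = 0.131152·-0.0482 + -0.000868·6.9544 = -0.0124  (GE)
  w_1 = 0.131152·0.7687 + -0.000868·8.5697 = 0.0934  (Raytheon)
  w_2 = 0.131152·4.3509 + -0.000868·38.9151 = 0.5369  (Exxon)
  w_3 = 0.131152·0.7154 + -0.000868·11.9799 = 0.0834  (Qualcomm)
  w_4 = 0.131152·2.4458 + -0.000868·25.4300 = 0.2987  (Oracle)
Σw_i=1.0000  μᵀw=0.0990
σ²=wᵀΣw=λ₁·μ_p+λ₂ = 0.131152·0.099 + -0.000868 = 0.012116 ≈ 0.0121

-0.0124  0.0934  0.5369  0.0834  0.2987


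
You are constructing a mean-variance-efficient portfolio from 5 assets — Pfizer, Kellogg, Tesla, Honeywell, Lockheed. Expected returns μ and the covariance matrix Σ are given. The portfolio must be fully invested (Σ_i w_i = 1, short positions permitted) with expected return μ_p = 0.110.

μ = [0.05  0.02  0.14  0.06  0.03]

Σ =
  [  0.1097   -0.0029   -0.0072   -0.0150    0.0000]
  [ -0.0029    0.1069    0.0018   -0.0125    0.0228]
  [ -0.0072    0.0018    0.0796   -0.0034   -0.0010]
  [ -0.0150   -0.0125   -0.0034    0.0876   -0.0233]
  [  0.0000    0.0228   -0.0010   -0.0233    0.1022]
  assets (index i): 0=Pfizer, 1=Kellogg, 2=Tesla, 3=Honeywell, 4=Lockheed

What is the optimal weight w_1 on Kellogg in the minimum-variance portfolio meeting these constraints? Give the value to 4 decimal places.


u=Σ⁻¹μ = [0.7263  0.1891  1.8712  1.0439  0.5077]
v=Σ⁻¹𝟙 = [12.8632  9.0513  14.4737  18.7091  12.1725]
a=μᵀu=0.379932  b=𝟙ᵀu=4.338226  c=𝟙ᵀv=67.269802  D=ac−b²=6.737722
λ₁=(c·0.110−b)/D = (67.269802·0.110−4.338226)/6.737722 = 0.454375
λ₂=(a−b·0.110)/D = (0.379932−4.338226·0.110)/6.737722 = -0.014437
w* = 0.454375·u + -0.014437·v:
  w_0 = 0.454375·0.7263 + -0.014437·12.8632 = 0.1443  (Pfizer)
  w_1 = 0.454375·0.1891 + -0.014437·9.0513 = -0.0448  (Kellogg)
  w_2 = 0.454375·1.8712 + -0.014437·14.4737 = 0.6413  (Tesla)
  w_3 = 0.454375·1.0439 + -0.014437·18.7091 = 0.2042  (Honeywell)
  w_4 = 0.454375·0.5077 + -0.014437·12.1725 = 0.0549  (Lockheed)
Σw_i=1.0000  μᵀw=0.1100
σ²=wᵀΣw=λ₁·μ_p+λ₂ = 0.454375·0.110 + -0.014437 = 0.035544 ≈ 0.0355

-0.0448


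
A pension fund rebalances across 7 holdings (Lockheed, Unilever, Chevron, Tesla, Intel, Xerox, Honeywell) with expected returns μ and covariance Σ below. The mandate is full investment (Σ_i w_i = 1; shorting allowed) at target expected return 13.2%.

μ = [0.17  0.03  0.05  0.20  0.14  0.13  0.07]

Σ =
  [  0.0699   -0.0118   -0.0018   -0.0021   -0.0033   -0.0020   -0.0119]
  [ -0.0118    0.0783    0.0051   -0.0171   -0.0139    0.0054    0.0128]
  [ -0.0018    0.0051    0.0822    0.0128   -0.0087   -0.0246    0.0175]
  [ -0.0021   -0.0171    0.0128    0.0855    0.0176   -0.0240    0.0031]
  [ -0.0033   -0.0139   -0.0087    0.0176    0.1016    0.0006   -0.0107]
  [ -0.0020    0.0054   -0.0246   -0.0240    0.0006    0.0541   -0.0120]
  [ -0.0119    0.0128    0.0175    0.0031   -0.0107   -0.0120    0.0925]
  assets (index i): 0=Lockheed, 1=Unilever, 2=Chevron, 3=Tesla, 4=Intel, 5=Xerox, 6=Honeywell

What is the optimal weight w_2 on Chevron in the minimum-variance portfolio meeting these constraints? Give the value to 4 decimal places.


0.0879

g=Σ⁻¹μ = [3.2155  1.2065  1.3497  3.5114  1.2745  4.8714  1.4099]
h=Σ⁻¹𝟙 = [22.1701  16.7297  18.1404  20.5257  12.0508  37.8565  13.5332]
a=μᵀg=2.262988  b=𝟙ᵀg=16.838762  c=𝟙ᵀh=141.006476  D=ac−b²=35.551998
λ₁=(c·0.132−b)/D = (141.006476·0.132−16.838762)/35.551998 = 0.049901
λ₂=(a−b·0.132)/D = (2.262988−16.838762·0.132)/35.551998 = 0.001133
w* = 0.049901·g + 0.001133·h:
  w_0 = 0.049901·3.2155 + 0.001133·22.1701 = 0.1856  (Lockheed)
  w_1 = 0.049901·1.2065 + 0.001133·16.7297 = 0.0792  (Unilever)
  w_2 = 0.049901·1.3497 + 0.001133·18.1404 = 0.0879  (Chevron)
  w_3 = 0.049901·3.5114 + 0.001133·20.5257 = 0.1985  (Tesla)
  w_4 = 0.049901·1.2745 + 0.001133·12.0508 = 0.0772  (Intel)
  w_5 = 0.049901·4.8714 + 0.001133·37.8565 = 0.2860  (Xerox)
  w_6 = 0.049901·1.4099 + 0.001133·13.5332 = 0.0857  (Honeywell)
Σw_i=1.0000  μᵀw=0.1320
σ²=wᵀΣw=λ₁·μ_p+λ₂ = 0.049901·0.132 + 0.001133 = 0.007720 ≈ 0.0077


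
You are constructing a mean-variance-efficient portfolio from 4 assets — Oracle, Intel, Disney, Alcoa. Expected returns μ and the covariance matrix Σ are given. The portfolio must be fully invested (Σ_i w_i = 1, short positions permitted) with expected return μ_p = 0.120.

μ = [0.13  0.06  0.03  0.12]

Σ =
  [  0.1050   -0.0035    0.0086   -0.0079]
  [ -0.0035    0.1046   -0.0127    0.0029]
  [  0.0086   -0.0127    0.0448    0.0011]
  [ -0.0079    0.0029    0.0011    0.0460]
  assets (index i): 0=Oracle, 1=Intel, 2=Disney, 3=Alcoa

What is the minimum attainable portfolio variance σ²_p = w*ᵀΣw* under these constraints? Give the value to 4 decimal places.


0.0259

p=Σ⁻¹μ = [1.4284  0.6041  0.4978  2.8040]
q=Σ⁻¹𝟙 = [9.6758  12.1074  23.3541  22.0791]
a=μᵀp=0.573360  b=𝟙ᵀp=5.334406  c=𝟙ᵀq=67.216370  D=ac−b²=10.083303
λ₁=(c·0.120−b)/D = (67.216370·0.120−5.334406)/10.083303 = 0.270899
λ₂=(a−b·0.120)/D = (0.573360−5.334406·0.120)/10.083303 = -0.006622
w* = 0.270899·p + -0.006622·q:
  w_0 = 0.270899·1.4284 + -0.006622·9.6758 = 0.3229  (Oracle)
  w_1 = 0.270899·0.6041 + -0.006622·12.1074 = 0.0835  (Intel)
  w_2 = 0.270899·0.4978 + -0.006622·23.3541 = -0.0198  (Disney)
  w_3 = 0.270899·2.8040 + -0.006622·22.0791 = 0.6134  (Alcoa)
Σw_i=1.0000  μᵀw=0.1200
σ²=wᵀΣw=λ₁·μ_p+λ₂ = 0.270899·0.120 + -0.006622 = 0.025886 ≈ 0.0259


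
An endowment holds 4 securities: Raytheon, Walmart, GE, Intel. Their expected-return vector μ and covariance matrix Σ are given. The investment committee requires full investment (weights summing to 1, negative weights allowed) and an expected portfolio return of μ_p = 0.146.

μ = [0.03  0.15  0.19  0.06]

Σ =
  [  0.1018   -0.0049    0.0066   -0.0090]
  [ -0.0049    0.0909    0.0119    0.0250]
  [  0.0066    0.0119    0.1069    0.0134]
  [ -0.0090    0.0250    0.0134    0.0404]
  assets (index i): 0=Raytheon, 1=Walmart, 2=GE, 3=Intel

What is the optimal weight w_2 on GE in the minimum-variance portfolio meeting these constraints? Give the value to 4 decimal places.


u=Σ⁻¹μ = [0.2728  1.4182  1.5848  0.1427]
v=Σ⁻¹𝟙 = [11.7160  4.6979  5.2615  22.7102]
a=μᵀu=0.530576  b=𝟙ᵀu=3.418462  c=𝟙ᵀv=44.385573  D=ac−b²=11.864019
λ₁=(c·0.146−b)/D = (44.385573·0.146−3.418462)/11.864019 = 0.258077
λ₂=(a−b·0.146)/D = (0.530576−3.418462·0.146)/11.864019 = 0.002653
w* = 0.258077·u + 0.002653·v:
  w_0 = 0.258077·0.2728 + 0.002653·11.7160 = 0.1015  (Raytheon)
  w_1 = 0.258077·1.4182 + 0.002653·4.6979 = 0.3785  (Walmart)
  w_2 = 0.258077·1.5848 + 0.002653·5.2615 = 0.4230  (GE)
  w_3 = 0.258077·0.1427 + 0.002653·22.7102 = 0.0971  (Intel)
Σw_i=1.0000  μᵀw=0.1460
σ²=wᵀΣw=λ₁·μ_p+λ₂ = 0.258077·0.146 + 0.002653 = 0.040333 ≈ 0.0403

0.4230


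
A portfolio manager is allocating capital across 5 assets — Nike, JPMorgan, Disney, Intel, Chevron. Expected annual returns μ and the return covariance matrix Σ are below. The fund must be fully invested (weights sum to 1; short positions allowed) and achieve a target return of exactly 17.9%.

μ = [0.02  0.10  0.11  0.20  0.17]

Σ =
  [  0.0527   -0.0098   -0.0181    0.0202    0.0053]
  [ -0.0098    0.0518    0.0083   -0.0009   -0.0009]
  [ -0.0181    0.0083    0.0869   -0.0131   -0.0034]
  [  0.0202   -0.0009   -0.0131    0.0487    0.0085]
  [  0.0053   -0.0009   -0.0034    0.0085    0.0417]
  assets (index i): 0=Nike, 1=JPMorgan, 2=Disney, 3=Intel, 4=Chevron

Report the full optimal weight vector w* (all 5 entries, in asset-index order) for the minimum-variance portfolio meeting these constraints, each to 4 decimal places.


-0.1064  0.1490  0.1652  0.4459  0.3464

g=Σ⁻¹μ = [-0.7098  1.6518  1.7434  4.2952  3.4692]
h=Σ⁻¹𝟙 = [21.6994  21.3080  16.7301  12.8624  20.4250]
a=μᵀg=1.791565  b=𝟙ᵀg=10.449833  c=𝟙ᵀh=93.024926  D=ac−b²=57.461150
λ₁=(c·0.179−b)/D = (93.024926·0.179−10.449833)/57.461150 = 0.107927
λ₂=(a−b·0.179)/D = (1.791565−10.449833·0.179)/57.461150 = -0.001374
w* = 0.107927·g + -0.001374·h:
  w_0 = 0.107927·-0.7098 + -0.001374·21.6994 = -0.1064  (Nike)
  w_1 = 0.107927·1.6518 + -0.001374·21.3080 = 0.1490  (JPMorgan)
  w_2 = 0.107927·1.7434 + -0.001374·16.7301 = 0.1652  (Disney)
  w_3 = 0.107927·4.2952 + -0.001374·12.8624 = 0.4459  (Intel)
  w_4 = 0.107927·3.4692 + -0.001374·20.4250 = 0.3464  (Chevron)
Σw_i=1.0000  μᵀw=0.1790
σ²=wᵀΣw=λ₁·μ_p+λ₂ = 0.107927·0.179 + -0.001374 = 0.017945 ≈ 0.0179


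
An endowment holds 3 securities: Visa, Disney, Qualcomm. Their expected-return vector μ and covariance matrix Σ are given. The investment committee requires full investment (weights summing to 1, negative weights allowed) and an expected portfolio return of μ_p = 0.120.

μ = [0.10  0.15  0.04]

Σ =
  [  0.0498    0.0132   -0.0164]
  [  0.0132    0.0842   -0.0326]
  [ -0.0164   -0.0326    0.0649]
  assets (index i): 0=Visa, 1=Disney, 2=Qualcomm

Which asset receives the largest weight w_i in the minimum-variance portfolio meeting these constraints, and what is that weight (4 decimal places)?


Disney (0.5718)

u=Σ⁻¹μ = [2.1563  2.3501  2.3417]
v=Σ⁻¹𝟙 = [25.2311  20.3040  31.9831]
a=μᵀu=0.661806  b=𝟙ᵀu=6.848034  c=𝟙ᵀv=77.518179  D=ac−b²=4.406419
λ₁=(c·0.120−b)/D = (77.518179·0.120−6.848034)/4.406419 = 0.556948
λ₂=(a−b·0.120)/D = (0.661806−6.848034·0.120)/4.406419 = -0.036301
w* = 0.556948·u + -0.036301·v:
  w_0 = 0.556948·2.1563 + -0.036301·25.2311 = 0.2850  (Visa)
  w_1 = 0.556948·2.3501 + -0.036301·20.3040 = 0.5718  (Disney)
  w_2 = 0.556948·2.3417 + -0.036301·31.9831 = 0.1432  (Qualcomm)
Σw_i=1.0000  μᵀw=0.1200
σ²=wᵀΣw=λ₁·μ_p+λ₂ = 0.556948·0.120 + -0.036301 = 0.030533 ≈ 0.0305


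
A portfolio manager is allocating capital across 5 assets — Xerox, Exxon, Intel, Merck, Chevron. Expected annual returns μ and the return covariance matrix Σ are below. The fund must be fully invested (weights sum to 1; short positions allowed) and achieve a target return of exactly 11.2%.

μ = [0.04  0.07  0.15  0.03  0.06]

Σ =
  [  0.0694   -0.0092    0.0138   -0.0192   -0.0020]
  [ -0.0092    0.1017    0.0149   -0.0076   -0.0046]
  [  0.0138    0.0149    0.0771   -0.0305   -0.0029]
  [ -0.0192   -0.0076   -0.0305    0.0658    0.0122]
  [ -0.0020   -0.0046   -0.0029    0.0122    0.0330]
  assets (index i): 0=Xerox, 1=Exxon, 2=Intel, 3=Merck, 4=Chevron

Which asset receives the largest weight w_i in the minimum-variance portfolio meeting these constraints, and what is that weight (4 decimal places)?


Intel (0.6195)

u=Σ⁻¹μ = [0.6473  0.5838  2.3780  1.5205  1.5856]
v=Σ⁻¹𝟙 = [20.3880  12.0929  18.3753  26.4117  25.0748]
a=μᵀu=0.564206  b=𝟙ᵀu=6.715160  c=𝟙ᵀv=102.342787  D=ac−b²=12.649083
λ₁=(c·0.112−b)/D = (102.342787·0.112−6.715160)/12.649083 = 0.375302
λ₂=(a−b·0.112)/D = (0.564206−6.715160·0.112)/12.649083 = -0.014854
w* = 0.375302·u + -0.014854·v:
  w_0 = 0.375302·0.6473 + -0.014854·20.3880 = -0.0599  (Xerox)
  w_1 = 0.375302·0.5838 + -0.014854·12.0929 = 0.0395  (Exxon)
  w_2 = 0.375302·2.3780 + -0.014854·18.3753 = 0.6195  (Intel)
  w_3 = 0.375302·1.5205 + -0.014854·26.4117 = 0.1783  (Merck)
  w_4 = 0.375302·1.5856 + -0.014854·25.0748 = 0.2226  (Chevron)
Σw_i=1.0000  μᵀw=0.1120
σ²=wᵀΣw=λ₁·μ_p+λ₂ = 0.375302·0.112 + -0.014854 = 0.027180 ≈ 0.0272


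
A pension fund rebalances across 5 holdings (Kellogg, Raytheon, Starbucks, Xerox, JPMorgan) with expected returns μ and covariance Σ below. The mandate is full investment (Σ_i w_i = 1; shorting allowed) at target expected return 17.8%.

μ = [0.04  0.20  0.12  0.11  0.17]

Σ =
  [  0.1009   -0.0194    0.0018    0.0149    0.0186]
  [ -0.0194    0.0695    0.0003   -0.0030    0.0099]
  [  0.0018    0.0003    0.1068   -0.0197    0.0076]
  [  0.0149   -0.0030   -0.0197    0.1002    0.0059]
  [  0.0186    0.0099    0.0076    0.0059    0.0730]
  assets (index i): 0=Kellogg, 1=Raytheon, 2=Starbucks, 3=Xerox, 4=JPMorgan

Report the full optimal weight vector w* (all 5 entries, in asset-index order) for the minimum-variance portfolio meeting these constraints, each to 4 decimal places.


-0.0747  0.4701  0.1385  0.1481  0.3179

u=Σ⁻¹μ = [0.4339  2.8193  1.2273  1.2644  1.6059]
v=Σ⁻¹𝟙 = [10.0704  16.6296  10.6218  10.6619  6.9099]
a=μᵀu=1.140591  b=𝟙ᵀu=7.350850  c=𝟙ᵀv=54.893662  D=ac−b²=8.576219
λ₁=(c·0.178−b)/D = (54.893662·0.178−7.350850)/8.576219 = 0.282201
λ₂=(a−b·0.178)/D = (1.140591−7.350850·0.178)/8.576219 = -0.019573
w* = 0.282201·u + -0.019573·v:
  w_0 = 0.282201·0.4339 + -0.019573·10.0704 = -0.0747  (Kellogg)
  w_1 = 0.282201·2.8193 + -0.019573·16.6296 = 0.4701  (Raytheon)
  w_2 = 0.282201·1.2273 + -0.019573·10.6218 = 0.1385  (Starbucks)
  w_3 = 0.282201·1.2644 + -0.019573·10.6619 = 0.1481  (Xerox)
  w_4 = 0.282201·1.6059 + -0.019573·6.9099 = 0.3179  (JPMorgan)
Σw_i=1.0000  μᵀw=0.1780
σ²=wᵀΣw=λ₁·μ_p+λ₂ = 0.282201·0.178 + -0.019573 = 0.030659 ≈ 0.0307


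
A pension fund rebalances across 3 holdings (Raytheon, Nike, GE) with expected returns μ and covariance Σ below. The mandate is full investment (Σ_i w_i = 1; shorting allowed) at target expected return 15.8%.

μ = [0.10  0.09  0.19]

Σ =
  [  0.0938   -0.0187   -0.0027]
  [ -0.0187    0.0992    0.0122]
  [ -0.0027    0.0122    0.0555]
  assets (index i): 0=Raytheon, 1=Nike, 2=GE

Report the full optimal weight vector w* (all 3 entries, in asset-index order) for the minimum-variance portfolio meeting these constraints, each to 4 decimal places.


u=Σ⁻¹μ = [1.3104  0.7456  3.3233]
v=Σ⁻¹𝟙 = [13.2379  10.5666  16.3393]
a=μᵀu=0.829564  b=𝟙ᵀu=5.379244  c=𝟙ᵀv=40.143759  D=ac−b²=4.365555
λ₁=(c·0.158−b)/D = (40.143759·0.158−5.379244)/4.365555 = 0.220698
λ₂=(a−b·0.158)/D = (0.829564−5.379244·0.158)/4.365555 = -0.004663
w* = 0.220698·u + -0.004663·v:
  w_0 = 0.220698·1.3104 + -0.004663·13.2379 = 0.2275  (Raytheon)
  w_1 = 0.220698·0.7456 + -0.004663·10.5666 = 0.1153  (Nike)
  w_2 = 0.220698·3.3233 + -0.004663·16.3393 = 0.6573  (GE)
Σw_i=1.0000  μᵀw=0.1580
σ²=wᵀΣw=λ₁·μ_p+λ₂ = 0.220698·0.158 + -0.004663 = 0.030207 ≈ 0.0302

0.2275  0.1153  0.6573


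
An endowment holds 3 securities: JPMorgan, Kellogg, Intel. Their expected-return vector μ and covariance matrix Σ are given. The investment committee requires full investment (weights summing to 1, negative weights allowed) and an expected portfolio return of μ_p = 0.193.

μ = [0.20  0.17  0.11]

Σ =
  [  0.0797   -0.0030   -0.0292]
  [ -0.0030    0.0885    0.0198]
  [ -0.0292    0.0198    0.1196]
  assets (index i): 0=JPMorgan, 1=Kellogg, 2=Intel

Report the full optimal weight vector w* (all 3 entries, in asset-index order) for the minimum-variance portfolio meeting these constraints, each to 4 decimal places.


u=Σ⁻¹μ = [3.0827  1.7148  1.3885]
v=Σ⁻¹𝟙 = [16.9056  9.4276  10.9279]
a=μᵀu=1.060772  b=𝟙ᵀu=6.185888  c=𝟙ᵀv=37.261139  D=ac−b²=1.260373
λ₁=(c·0.193−b)/D = (37.261139·0.193−6.185888)/1.260373 = 0.797789
λ₂=(a−b·0.193)/D = (1.060772−6.185888·0.193)/1.260373 = -0.105607
w* = 0.797789·u + -0.105607·v:
  w_0 = 0.797789·3.0827 + -0.105607·16.9056 = 0.6740  (JPMorgan)
  w_1 = 0.797789·1.7148 + -0.105607·9.4276 = 0.3724  (Kellogg)
  w_2 = 0.797789·1.3885 + -0.105607·10.9279 = -0.0464  (Intel)
Σw_i=1.0000  μᵀw=0.1930
σ²=wᵀΣw=λ₁·μ_p+λ₂ = 0.797789·0.193 + -0.105607 = 0.048366 ≈ 0.0484

0.6740  0.3724  -0.0464


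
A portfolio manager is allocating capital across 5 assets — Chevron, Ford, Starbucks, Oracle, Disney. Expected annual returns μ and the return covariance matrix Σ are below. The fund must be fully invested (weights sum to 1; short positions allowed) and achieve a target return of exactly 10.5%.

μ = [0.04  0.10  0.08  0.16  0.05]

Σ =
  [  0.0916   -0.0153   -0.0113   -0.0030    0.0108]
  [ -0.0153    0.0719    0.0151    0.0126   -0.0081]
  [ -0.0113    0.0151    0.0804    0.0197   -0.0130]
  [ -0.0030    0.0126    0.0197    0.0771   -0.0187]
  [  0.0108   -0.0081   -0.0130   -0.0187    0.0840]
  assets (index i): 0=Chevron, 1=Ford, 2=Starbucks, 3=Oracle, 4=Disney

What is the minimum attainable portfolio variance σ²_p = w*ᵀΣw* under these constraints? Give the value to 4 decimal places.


0.0192

g=Σ⁻¹μ = [0.6311  1.1824  0.5484  2.0500  1.1694]
h=Σ⁻¹𝟙 = [13.1563  14.0105  11.2564  12.2025  16.0228]
a=μᵀg=0.573835  b=𝟙ᵀg=5.581353  c=𝟙ᵀh=66.648520  D=ac−b²=7.093731
λ₁=(c·0.105−b)/D = (66.648520·0.105−5.581353)/7.093731 = 0.199717
λ₂=(a−b·0.105)/D = (0.573835−5.581353·0.105)/7.093731 = -0.001721
w* = 0.199717·g + -0.001721·h:
  w_0 = 0.199717·0.6311 + -0.001721·13.1563 = 0.1034  (Chevron)
  w_1 = 0.199717·1.1824 + -0.001721·14.0105 = 0.2120  (Ford)
  w_2 = 0.199717·0.5484 + -0.001721·11.2564 = 0.0902  (Starbucks)
  w_3 = 0.199717·2.0500 + -0.001721·12.2025 = 0.3884  (Oracle)
  w_4 = 0.199717·1.1694 + -0.001721·16.0228 = 0.2060  (Disney)
Σw_i=1.0000  μᵀw=0.1050
σ²=wᵀΣw=λ₁·μ_p+λ₂ = 0.199717·0.105 + -0.001721 = 0.019249 ≈ 0.0192


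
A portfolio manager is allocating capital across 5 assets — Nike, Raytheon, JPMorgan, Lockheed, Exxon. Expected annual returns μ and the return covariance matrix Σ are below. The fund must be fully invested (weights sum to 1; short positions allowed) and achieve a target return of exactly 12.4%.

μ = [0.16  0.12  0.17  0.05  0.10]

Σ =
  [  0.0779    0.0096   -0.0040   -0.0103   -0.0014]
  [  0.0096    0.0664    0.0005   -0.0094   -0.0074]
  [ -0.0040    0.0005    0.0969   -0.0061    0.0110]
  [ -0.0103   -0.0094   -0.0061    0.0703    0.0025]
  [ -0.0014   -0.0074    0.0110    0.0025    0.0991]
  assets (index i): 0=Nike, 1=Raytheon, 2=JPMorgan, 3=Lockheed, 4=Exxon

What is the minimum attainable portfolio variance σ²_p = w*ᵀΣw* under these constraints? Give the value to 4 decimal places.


0.0151

p=Σ⁻¹μ = [2.1270  1.7866  1.8139  1.3859  0.9362]
q=Σ⁻¹𝟙 = [14.0367  16.7526  10.8984  19.1168  9.8481]
a=μᵀp=1.025987  b=𝟙ᵀp=8.049561  c=𝟙ᵀq=70.652606  D=ac−b²=7.693223
λ₁=(c·0.124−b)/D = (70.652606·0.124−8.049561)/7.693223 = 0.092466
λ₂=(a−b·0.124)/D = (1.025987−8.049561·0.124)/7.693223 = 0.003619
w* = 0.092466·p + 0.003619·q:
  w_0 = 0.092466·2.1270 + 0.003619·14.0367 = 0.2475  (Nike)
  w_1 = 0.092466·1.7866 + 0.003619·16.7526 = 0.2258  (Raytheon)
  w_2 = 0.092466·1.8139 + 0.003619·10.8984 = 0.2072  (JPMorgan)
  w_3 = 0.092466·1.3859 + 0.003619·19.1168 = 0.1973  (Lockheed)
  w_4 = 0.092466·0.9362 + 0.003619·9.8481 = 0.1222  (Exxon)
Σw_i=1.0000  μᵀw=0.1240
σ²=wᵀΣw=λ₁·μ_p+λ₂ = 0.092466·0.124 + 0.003619 = 0.015085 ≈ 0.0151


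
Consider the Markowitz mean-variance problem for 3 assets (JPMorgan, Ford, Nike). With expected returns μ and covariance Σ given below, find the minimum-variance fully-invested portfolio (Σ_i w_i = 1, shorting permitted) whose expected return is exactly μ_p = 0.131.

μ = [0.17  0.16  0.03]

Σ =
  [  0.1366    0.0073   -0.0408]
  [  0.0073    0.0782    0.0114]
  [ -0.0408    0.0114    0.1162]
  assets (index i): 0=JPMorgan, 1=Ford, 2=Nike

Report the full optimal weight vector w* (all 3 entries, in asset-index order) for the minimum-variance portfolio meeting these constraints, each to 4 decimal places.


u=Σ⁻¹μ = [1.3058  1.8461  0.5356]
v=Σ⁻¹𝟙 = [10.1053  10.2187  11.1515]
a=μᵀu=0.533426  b=𝟙ᵀu=3.687442  c=𝟙ᵀv=31.475512  D=ac−b²=3.192626
λ₁=(c·0.131−b)/D = (31.475512·0.131−3.687442)/3.192626 = 0.136518
λ₂=(a−b·0.131)/D = (0.533426−3.687442·0.131)/3.192626 = 0.015777
w* = 0.136518·u + 0.015777·v:
  w_0 = 0.136518·1.3058 + 0.015777·10.1053 = 0.3377  (JPMorgan)
  w_1 = 0.136518·1.8461 + 0.015777·10.2187 = 0.4132  (Ford)
  w_2 = 0.136518·0.5356 + 0.015777·11.1515 = 0.2491  (Nike)
Σw_i=1.0000  μᵀw=0.1310
σ²=wᵀΣw=λ₁·μ_p+λ₂ = 0.136518·0.131 + 0.015777 = 0.033661 ≈ 0.0337

0.3377  0.4132  0.2491


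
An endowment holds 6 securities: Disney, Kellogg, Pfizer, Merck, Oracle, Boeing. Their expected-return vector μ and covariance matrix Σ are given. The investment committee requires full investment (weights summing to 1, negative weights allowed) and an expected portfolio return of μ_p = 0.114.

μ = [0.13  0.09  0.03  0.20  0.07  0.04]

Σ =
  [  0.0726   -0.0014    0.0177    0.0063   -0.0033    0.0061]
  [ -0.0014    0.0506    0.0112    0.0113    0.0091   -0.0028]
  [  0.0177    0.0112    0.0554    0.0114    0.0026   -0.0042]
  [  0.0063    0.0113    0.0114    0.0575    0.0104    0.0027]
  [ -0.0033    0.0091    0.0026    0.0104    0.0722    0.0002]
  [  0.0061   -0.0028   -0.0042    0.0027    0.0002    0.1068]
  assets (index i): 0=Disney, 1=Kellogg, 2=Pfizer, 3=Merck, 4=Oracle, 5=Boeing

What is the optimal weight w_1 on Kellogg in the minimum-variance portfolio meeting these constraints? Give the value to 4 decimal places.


g=Σ⁻¹μ = [1.7766  1.2612  -0.9322  3.1258  0.4746  0.1896]
h=Σ⁻¹𝟙 = [10.5112  14.3649  10.1294  9.0130  10.8315  9.2898]
a=μᵀg=0.982473  b=𝟙ᵀg=5.895587  c=𝟙ᵀh=64.139863  D=ac−b²=28.257737
λ₁=(c·0.114−b)/D = (64.139863·0.114−5.895587)/28.257737 = 0.050123
λ₂=(a−b·0.114)/D = (0.982473−5.895587·0.114)/28.257737 = 0.010984
w* = 0.050123·g + 0.010984·h:
  w_0 = 0.050123·1.7766 + 0.010984·10.5112 = 0.2045  (Disney)
  w_1 = 0.050123·1.2612 + 0.010984·14.3649 = 0.2210  (Kellogg)
  w_2 = 0.050123·-0.9322 + 0.010984·10.1294 = 0.0645  (Pfizer)
  w_3 = 0.050123·3.1258 + 0.010984·9.0130 = 0.2557  (Merck)
  w_4 = 0.050123·0.4746 + 0.010984·10.8315 = 0.1428  (Oracle)
  w_5 = 0.050123·0.1896 + 0.010984·9.2898 = 0.1115  (Boeing)
Σw_i=1.0000  μᵀw=0.1140
σ²=wᵀΣw=λ₁·μ_p+λ₂ = 0.050123·0.114 + 0.010984 = 0.016698 ≈ 0.0167

0.2210


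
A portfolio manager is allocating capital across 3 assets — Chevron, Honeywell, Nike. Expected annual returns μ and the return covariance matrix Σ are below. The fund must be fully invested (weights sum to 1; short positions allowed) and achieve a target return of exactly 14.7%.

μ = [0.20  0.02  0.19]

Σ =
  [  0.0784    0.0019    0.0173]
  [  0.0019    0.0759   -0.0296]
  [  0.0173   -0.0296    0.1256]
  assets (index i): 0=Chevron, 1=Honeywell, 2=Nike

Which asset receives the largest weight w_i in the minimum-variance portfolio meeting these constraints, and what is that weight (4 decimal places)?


p=Σ⁻¹μ = [2.2280  0.7466  1.3818]
q=Σ⁻¹𝟙 = [10.0015  17.0606  10.6048]
a=μᵀp=0.723079  b=𝟙ᵀp=4.356440  c=𝟙ᵀq=37.666989  D=ac−b²=8.257623
λ₁=(c·0.147−b)/D = (37.666989·0.147−4.356440)/8.257623 = 0.142972
λ₂=(a−b·0.147)/D = (0.723079−4.356440·0.147)/8.257623 = 0.010013
w* = 0.142972·p + 0.010013·q:
  w_0 = 0.142972·2.2280 + 0.010013·10.0015 = 0.4187  (Chevron)
  w_1 = 0.142972·0.7466 + 0.010013·17.0606 = 0.2776  (Honeywell)
  w_2 = 0.142972·1.3818 + 0.010013·10.6048 = 0.3037  (Nike)
Σw_i=1.0000  μᵀw=0.1470
σ²=wᵀΣw=λ₁·μ_p+λ₂ = 0.142972·0.147 + 0.010013 = 0.031030 ≈ 0.0310

Chevron (0.4187)


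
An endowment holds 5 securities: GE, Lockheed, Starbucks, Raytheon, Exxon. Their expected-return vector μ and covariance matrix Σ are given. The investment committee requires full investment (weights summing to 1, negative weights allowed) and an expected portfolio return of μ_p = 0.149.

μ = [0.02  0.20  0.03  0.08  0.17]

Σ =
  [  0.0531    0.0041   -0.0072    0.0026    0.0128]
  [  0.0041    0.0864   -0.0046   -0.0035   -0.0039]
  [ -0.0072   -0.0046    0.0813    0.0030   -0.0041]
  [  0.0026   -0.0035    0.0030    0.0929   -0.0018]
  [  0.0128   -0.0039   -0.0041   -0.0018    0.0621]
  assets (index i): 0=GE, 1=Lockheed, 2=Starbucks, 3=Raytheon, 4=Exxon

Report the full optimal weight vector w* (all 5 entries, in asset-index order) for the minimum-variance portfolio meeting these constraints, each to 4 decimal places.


g=Σ⁻¹μ = [-0.5321  2.5510  0.5839  1.0129  3.0753]
h=Σ⁻¹𝟙 = [15.7320  12.7187  14.7748  10.6155  14.9423]
a=μᵀg=1.120908  b=𝟙ᵀg=6.691054  c=𝟙ᵀh=68.783360  D=ac−b²=32.329630
λ₁=(c·0.149−b)/D = (68.783360·0.149−6.691054)/32.329630 = 0.110044
λ₂=(a−b·0.149)/D = (1.120908−6.691054·0.149)/32.329630 = 0.003834
w* = 0.110044·g + 0.003834·h:
  w_0 = 0.110044·-0.5321 + 0.003834·15.7320 = 0.0018  (GE)
  w_1 = 0.110044·2.5510 + 0.003834·12.7187 = 0.3295  (Lockheed)
  w_2 = 0.110044·0.5839 + 0.003834·14.7748 = 0.1209  (Starbucks)
  w_3 = 0.110044·1.0129 + 0.003834·10.6155 = 0.1522  (Raytheon)
  w_4 = 0.110044·3.0753 + 0.003834·14.9423 = 0.3957  (Exxon)
Σw_i=1.0000  μᵀw=0.1490
σ²=wᵀΣw=λ₁·μ_p+λ₂ = 0.110044·0.149 + 0.003834 = 0.020230 ≈ 0.0202

0.0018  0.3295  0.1209  0.1522  0.3957


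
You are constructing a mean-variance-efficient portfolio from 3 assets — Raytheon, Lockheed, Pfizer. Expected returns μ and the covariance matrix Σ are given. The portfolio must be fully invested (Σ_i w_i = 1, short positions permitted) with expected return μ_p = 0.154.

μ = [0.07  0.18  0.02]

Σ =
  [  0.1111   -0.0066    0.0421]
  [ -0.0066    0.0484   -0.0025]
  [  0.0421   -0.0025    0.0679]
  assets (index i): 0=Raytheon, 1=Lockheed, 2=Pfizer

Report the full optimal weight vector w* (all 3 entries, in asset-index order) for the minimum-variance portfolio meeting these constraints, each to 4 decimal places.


p=Σ⁻¹μ = [0.9056  3.8360  -0.1257]
q=Σ⁻¹𝟙 = [5.7815  22.0671  11.9553]
a=μᵀp=0.751357  b=𝟙ᵀp=4.615883  c=𝟙ᵀq=39.803888  D=ac−b²=8.600550
λ₁=(c·0.154−b)/D = (39.803888·0.154−4.615883)/8.600550 = 0.176025
λ₂=(a−b·0.154)/D = (0.751357−4.615883·0.154)/8.600550 = 0.004710
w* = 0.176025·p + 0.004710·q:
  w_0 = 0.176025·0.9056 + 0.004710·5.7815 = 0.1866  (Raytheon)
  w_1 = 0.176025·3.8360 + 0.004710·22.0671 = 0.7792  (Lockheed)
  w_2 = 0.176025·-0.1257 + 0.004710·11.9553 = 0.0342  (Pfizer)
Σw_i=1.0000  μᵀw=0.1540
σ²=wᵀΣw=λ₁·μ_p+λ₂ = 0.176025·0.154 + 0.004710 = 0.031818 ≈ 0.0318

0.1866  0.7792  0.0342


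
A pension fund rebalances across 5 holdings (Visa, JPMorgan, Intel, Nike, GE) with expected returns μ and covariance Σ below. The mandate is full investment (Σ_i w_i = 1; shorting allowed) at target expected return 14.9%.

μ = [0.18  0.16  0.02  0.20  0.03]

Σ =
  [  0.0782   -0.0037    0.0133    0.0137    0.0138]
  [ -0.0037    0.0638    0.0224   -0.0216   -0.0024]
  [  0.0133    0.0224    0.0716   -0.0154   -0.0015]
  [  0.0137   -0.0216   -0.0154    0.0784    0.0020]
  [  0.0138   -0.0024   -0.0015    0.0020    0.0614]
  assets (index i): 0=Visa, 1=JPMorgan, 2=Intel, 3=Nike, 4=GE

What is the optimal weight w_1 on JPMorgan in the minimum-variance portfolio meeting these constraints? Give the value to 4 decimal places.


g=Σ⁻¹μ = [2.0343  3.9209  -0.6469  3.1470  0.0663]
h=Σ⁻¹𝟙 = [5.7448  18.9773  11.3313  18.8126  15.4013]
a=μᵀg=1.611971  b=𝟙ᵀg=8.521595  c=𝟙ᵀh=70.267154  D=ac−b²=40.651005
λ₁=(c·0.149−b)/D = (70.267154·0.149−8.521595)/40.651005 = 0.047925
λ₂=(a−b·0.149)/D = (1.611971−8.521595·0.149)/40.651005 = 0.008419
w* = 0.047925·g + 0.008419·h:
  w_0 = 0.047925·2.0343 + 0.008419·5.7448 = 0.1459  (Visa)
  w_1 = 0.047925·3.9209 + 0.008419·18.9773 = 0.3477  (JPMorgan)
  w_2 = 0.047925·-0.6469 + 0.008419·11.3313 = 0.0644  (Intel)
  w_3 = 0.047925·3.1470 + 0.008419·18.8126 = 0.3092  (Nike)
  w_4 = 0.047925·0.0663 + 0.008419·15.4013 = 0.1328  (GE)
Σw_i=1.0000  μᵀw=0.1490
σ²=wᵀΣw=λ₁·μ_p+λ₂ = 0.047925·0.149 + 0.008419 = 0.015560 ≈ 0.0156

0.3477


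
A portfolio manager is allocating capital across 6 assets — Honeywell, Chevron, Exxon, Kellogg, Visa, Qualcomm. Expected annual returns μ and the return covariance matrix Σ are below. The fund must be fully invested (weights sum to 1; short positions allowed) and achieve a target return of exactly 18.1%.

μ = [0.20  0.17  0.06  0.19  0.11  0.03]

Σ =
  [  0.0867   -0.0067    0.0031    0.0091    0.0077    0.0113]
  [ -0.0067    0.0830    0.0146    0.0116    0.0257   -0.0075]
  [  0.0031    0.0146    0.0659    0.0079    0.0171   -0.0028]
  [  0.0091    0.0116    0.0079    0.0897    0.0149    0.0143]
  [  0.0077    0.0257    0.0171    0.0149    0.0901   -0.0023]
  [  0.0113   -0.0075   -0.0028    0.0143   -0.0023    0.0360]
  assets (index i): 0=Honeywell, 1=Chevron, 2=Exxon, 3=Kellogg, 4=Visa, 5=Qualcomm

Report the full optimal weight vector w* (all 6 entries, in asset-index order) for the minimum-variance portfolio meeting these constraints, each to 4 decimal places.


0.3675  0.3121  0.0284  0.2585  0.0327  0.0008

x=Σ⁻¹μ = [2.2776  1.9169  0.1330  1.6128  0.1849  -0.1007]
y=Σ⁻¹𝟙 = [7.5821  11.0935  11.8591  2.5586  5.3263  27.9553]
a=μᵀx=1.113131  b=𝟙ᵀx=6.024552  c=𝟙ᵀy=66.374881  D=ac−b²=37.588729
λ₁=(c·0.181−b)/D = (66.374881·0.181−6.024552)/37.588729 = 0.159338
λ₂=(a−b·0.181)/D = (1.113131−6.024552·0.181)/37.588729 = 0.000604
w* = 0.159338·x + 0.000604·y:
  w_0 = 0.159338·2.2776 + 0.000604·7.5821 = 0.3675  (Honeywell)
  w_1 = 0.159338·1.9169 + 0.000604·11.0935 = 0.3121  (Chevron)
  w_2 = 0.159338·0.1330 + 0.000604·11.8591 = 0.0284  (Exxon)
  w_3 = 0.159338·1.6128 + 0.000604·2.5586 = 0.2585  (Kellogg)
  w_4 = 0.159338·0.1849 + 0.000604·5.3263 = 0.0327  (Visa)
  w_5 = 0.159338·-0.1007 + 0.000604·27.9553 = 0.0008  (Qualcomm)
Σw_i=1.0000  μᵀw=0.1810
σ²=wᵀΣw=λ₁·μ_p+λ₂ = 0.159338·0.181 + 0.000604 = 0.029444 ≈ 0.0294


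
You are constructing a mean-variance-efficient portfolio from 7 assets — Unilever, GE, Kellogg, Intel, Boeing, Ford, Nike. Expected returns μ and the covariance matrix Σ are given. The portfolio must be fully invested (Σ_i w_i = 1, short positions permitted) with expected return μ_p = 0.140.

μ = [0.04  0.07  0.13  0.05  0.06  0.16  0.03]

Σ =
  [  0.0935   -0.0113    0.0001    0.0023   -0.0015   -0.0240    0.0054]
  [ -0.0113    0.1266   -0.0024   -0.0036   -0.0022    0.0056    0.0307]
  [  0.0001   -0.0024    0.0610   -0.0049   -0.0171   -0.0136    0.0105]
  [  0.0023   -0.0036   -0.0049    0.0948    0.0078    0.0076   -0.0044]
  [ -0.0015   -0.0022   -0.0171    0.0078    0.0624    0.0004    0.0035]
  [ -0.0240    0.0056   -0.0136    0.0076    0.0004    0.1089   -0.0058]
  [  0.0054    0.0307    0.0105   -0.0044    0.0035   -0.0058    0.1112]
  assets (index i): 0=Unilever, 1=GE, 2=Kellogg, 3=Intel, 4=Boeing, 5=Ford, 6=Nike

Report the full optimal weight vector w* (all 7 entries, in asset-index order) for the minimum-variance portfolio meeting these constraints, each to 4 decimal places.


u=Σ⁻¹μ = [1.0625  0.7143  3.1911  0.3702  1.8398  2.0210  -0.2182]
v=Σ⁻¹𝟙 = [15.4966  8.8679  26.4436  8.9982  22.5282  14.9318  3.7209]
a=μᵀu=0.953047  b=𝟙ᵀu=8.980603  c=𝟙ᵀv=100.987178  D=ac−b²=15.594330
λ₁=(c·0.140−b)/D = (100.987178·0.140−8.980603)/15.594330 = 0.330736
λ₂=(a−b·0.140)/D = (0.953047−8.980603·0.140)/15.594330 = -0.019509
w* = 0.330736·u + -0.019509·v:
  w_0 = 0.330736·1.0625 + -0.019509·15.4966 = 0.0491  (Unilever)
  w_1 = 0.330736·0.7143 + -0.019509·8.8679 = 0.0632  (GE)
  w_2 = 0.330736·3.1911 + -0.019509·26.4436 = 0.5395  (Kellogg)
  w_3 = 0.330736·0.3702 + -0.019509·8.9982 = -0.0531  (Intel)
  w_4 = 0.330736·1.8398 + -0.019509·22.5282 = 0.1690  (Boeing)
  w_5 = 0.330736·2.0210 + -0.019509·14.9318 = 0.3771  (Ford)
  w_6 = 0.330736·-0.2182 + -0.019509·3.7209 = -0.1447  (Nike)
Σw_i=1.0000  μᵀw=0.1400
σ²=wᵀΣw=λ₁·μ_p+λ₂ = 0.330736·0.140 + -0.019509 = 0.026794 ≈ 0.0268

0.0491  0.0632  0.5395  -0.0531  0.1690  0.3771  -0.1447


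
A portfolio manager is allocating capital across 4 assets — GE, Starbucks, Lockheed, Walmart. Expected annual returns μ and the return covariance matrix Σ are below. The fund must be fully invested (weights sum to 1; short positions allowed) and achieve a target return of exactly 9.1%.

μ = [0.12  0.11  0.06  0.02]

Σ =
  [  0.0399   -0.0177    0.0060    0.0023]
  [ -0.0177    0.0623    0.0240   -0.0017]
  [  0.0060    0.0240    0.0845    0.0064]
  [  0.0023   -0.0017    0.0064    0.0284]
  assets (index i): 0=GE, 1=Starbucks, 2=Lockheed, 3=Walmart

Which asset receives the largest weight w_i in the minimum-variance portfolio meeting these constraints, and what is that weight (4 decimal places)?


u=Σ⁻¹μ = [4.5227  3.2997  -0.5990  0.6705]
v=Σ⁻¹𝟙 = [35.4362  27.4675  -1.0757  34.2280]
a=μᵀu=0.883154  b=𝟙ᵀu=7.893788  c=𝟙ᵀv=96.056029  D=ac−b²=22.520427
λ₁=(c·0.091−b)/D = (96.056029·0.091−7.893788)/22.520427 = 0.037624
λ₂=(a−b·0.091)/D = (0.883154−7.893788·0.091)/22.520427 = 0.007319
w* = 0.037624·u + 0.007319·v:
  w_0 = 0.037624·4.5227 + 0.007319·35.4362 = 0.4295  (GE)
  w_1 = 0.037624·3.2997 + 0.007319·27.4675 = 0.3252  (Starbucks)
  w_2 = 0.037624·-0.5990 + 0.007319·-1.0757 = -0.0304  (Lockheed)
  w_3 = 0.037624·0.6705 + 0.007319·34.2280 = 0.2757  (Walmart)
Σw_i=1.0000  μᵀw=0.0910
σ²=wᵀΣw=λ₁·μ_p+λ₂ = 0.037624·0.091 + 0.007319 = 0.010742 ≈ 0.0107

GE (0.4295)
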